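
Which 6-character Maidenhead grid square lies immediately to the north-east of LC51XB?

LC61ac

Longitude subsquare x = 23; +1 → 24, wraps to 0 = a, carry into square.
Longitude square 5; +1 → 6.
Latitude subsquare b = 1; +1 → 2 = c.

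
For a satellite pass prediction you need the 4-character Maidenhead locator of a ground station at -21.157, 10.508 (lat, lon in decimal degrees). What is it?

JG58

Offset from 180°W / 90°S: lon 190.51°, lat 68.84°.
Field: lon ⌊190.51/20⌋ = 9 → J; lat ⌊68.84/10⌋ = 6 → G.
Square: lon ⌊10.51/2⌋ = 5; lat ⌊8.84/1⌋ = 8.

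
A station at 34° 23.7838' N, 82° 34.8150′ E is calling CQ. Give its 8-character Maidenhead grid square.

NM14gj95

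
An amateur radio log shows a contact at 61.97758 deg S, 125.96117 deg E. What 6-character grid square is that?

PC28xa

Shift to the Maidenhead origin (180°W, 90°S): lon 305.9612, lat 28.0224.
Field (20°×10°, letters A–R): lon ⌊305.9612/20⌋ = 15 → P; lat ⌊28.0224/10⌋ = 2 → C.
Square (2°×1°, digits 0–9): lon ⌊5.9612/2⌋ = 2; lat ⌊8.0224/1⌋ = 8.
Subsquare (5′×2.5′, letters a–x): lon ⌊1.9612/0.0833333⌋ = 23 → x; lat ⌊0.0224/0.0416667⌋ = 0 → a.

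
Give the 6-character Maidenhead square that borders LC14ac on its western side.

Longitude subsquare a = 0; −1 → -1, wraps to 23 = x, carry into square.
Longitude square 1; −1 → 0.
The latitude characters are unchanged.

LC04xc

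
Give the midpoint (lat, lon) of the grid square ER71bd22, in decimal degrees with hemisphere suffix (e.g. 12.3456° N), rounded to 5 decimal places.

81.13542° N, 85.89583° W

Field E=4, R=17: +4·20° lon, +17·10° lat → SW at lon -100°, lat 80°.
Square 7, 1: +7·2° lon, +1·1° lat → SW at lon -86°, lat 81°.
Subsquare b=1, d=3: +1·0.0833333° lon, +3·0.0416667° lat → SW at lon -85.9167°, lat 81.125°.
Extended square 2, 2: +2·0.00833333° lon, +2·0.00416667° lat → SW at lon -85.9°, lat 81.1333°.
Cell spans 0.00833333° lon × 0.00416667° lat. Centre is SW corner plus half of each.
latitude 81.13542° N, longitude 85.89583° W.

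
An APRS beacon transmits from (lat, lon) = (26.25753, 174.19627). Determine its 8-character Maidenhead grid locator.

RL76cg31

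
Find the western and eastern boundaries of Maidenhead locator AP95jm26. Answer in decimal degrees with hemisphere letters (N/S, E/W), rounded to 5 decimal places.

Field A=0, P=15: +0·20° lon, +15·10° lat → SW at lon -180°, lat 60°.
Square 9, 5: +9·2° lon, +5·1° lat → SW at lon -162°, lat 65°.
Subsquare j=9, m=12: +9·0.0833333° lon, +12·0.0416667° lat → SW at lon -161.25°, lat 65.5°.
Extended square 2, 6: +2·0.00833333° lon, +6·0.00416667° lat → SW at lon -161.233°, lat 65.525°.
Cell spans 0.00833333° lon × 0.00416667° lat.
west 161.23333° W, east 161.22500° W.

161.23333° W, 161.22500° W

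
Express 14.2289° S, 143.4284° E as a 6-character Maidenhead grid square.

QH15rs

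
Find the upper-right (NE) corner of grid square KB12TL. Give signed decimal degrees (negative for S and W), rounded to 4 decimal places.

-77.5000, 23.6667

Field K=10, B=1: +10·20° lon, +1·10° lat → SW at lon 20°, lat -80°.
Square 1, 2: +1·2° lon, +2·1° lat → SW at lon 22°, lat -78°.
Subsquare t=19, l=11: +19·0.0833333° lon, +11·0.0416667° lat → SW at lon 23.5833°, lat -77.5417°.
Cell spans 0.0833333° lon × 0.0416667° lat. NE corner is SW corner plus one full cell.
latitude -77.5000, longitude 23.6667.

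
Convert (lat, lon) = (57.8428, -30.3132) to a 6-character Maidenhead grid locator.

Add 180° to longitude and 90° to latitude: 149.6868, 147.8428.
Field (20°×10°, letters A–R): 149.6868/20 → 7 → H, 147.8428/10 → 14 → O; chars HO.
Square (2°×1°, digits 0–9): 9.6868/2 → 4, 7.8428/1 → 7; chars 47.
Subsquare (5′×2.5′, letters a–x): 1.6868/0.0833333 → 20 → u, 0.8428/0.0416667 → 20 → u; chars uu.

HO47uu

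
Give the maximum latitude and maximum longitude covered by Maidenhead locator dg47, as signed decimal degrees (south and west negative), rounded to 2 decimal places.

-22.00, -110.00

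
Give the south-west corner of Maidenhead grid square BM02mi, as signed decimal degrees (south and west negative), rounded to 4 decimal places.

32.3333, -159.0000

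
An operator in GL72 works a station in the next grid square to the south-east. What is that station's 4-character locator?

GL81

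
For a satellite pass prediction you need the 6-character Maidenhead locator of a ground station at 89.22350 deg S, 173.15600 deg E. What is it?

RA60ns

Offset from 180°W / 90°S: lon 353.1560°, lat 0.7765°.
Field: lon ⌊353.1560/20⌋ = 17 → R; lat ⌊0.7765/10⌋ = 0 → A.
Square: lon ⌊13.1560/2⌋ = 6; lat ⌊0.7765/1⌋ = 0.
Subsquare: lon ⌊1.1560/0.0833333⌋ = 13 → n; lat ⌊0.7765/0.0416667⌋ = 18 → s.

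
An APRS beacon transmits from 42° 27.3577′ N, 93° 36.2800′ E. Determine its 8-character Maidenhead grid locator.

NN62tk29

Shift to the Maidenhead origin (180°W, 90°S): lon 273.60467, lat 132.45596.
Field: 273.60467/20 → 13 → N, 132.45596/10 → 13 → N; chars NN.
Square: 13.60467/2 → 6, 2.45596/1 → 2; chars 62.
Subsquare: 1.60467/0.0833333 → 19 → t, 0.45596/0.0416667 → 10 → k; chars tk.
Extended square: 0.02133/0.00833333 → 2, 0.03930/0.00416667 → 9; chars 29.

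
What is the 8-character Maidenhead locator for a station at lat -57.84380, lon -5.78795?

Shift to the Maidenhead origin (180°W, 90°S): lon 174.21205, lat 32.15620.
Field: 174.21205/20 → 8 → I, 32.15620/10 → 3 → D; chars ID.
Square: 14.21205/2 → 7, 2.15620/1 → 2; chars 72.
Subsquare: 0.21205/0.0833333 → 2 → c, 0.15620/0.0416667 → 3 → d; chars cd.
Extended square: 0.04538/0.00833333 → 5, 0.03120/0.00416667 → 7; chars 57.

ID72cd57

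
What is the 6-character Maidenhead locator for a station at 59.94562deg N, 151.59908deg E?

Shift to the Maidenhead origin (180°W, 90°S): lon 331.5991, lat 149.9456.
Field (20°×10°, letters A–R): 331.5991/20 → 16 → Q, 149.9456/10 → 14 → O; chars QO.
Square (2°×1°, digits 0–9): 11.5991/2 → 5, 9.9456/1 → 9; chars 59.
Subsquare (5′×2.5′, letters a–x): 1.5991/0.0833333 → 19 → t, 0.9456/0.0416667 → 22 → w; chars tw.

QO59tw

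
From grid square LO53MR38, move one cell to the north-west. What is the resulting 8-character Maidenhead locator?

LO53mr29

Longitude extended square 3; −1 → 2.
Latitude extended square 8; +1 → 9.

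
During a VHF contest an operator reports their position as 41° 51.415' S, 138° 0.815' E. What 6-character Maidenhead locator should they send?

PE98ad

Shift to the Maidenhead origin (180°W, 90°S): lon 318.0136, lat 48.1431.
Field: 318.0136/20 → 15 → P, 48.1431/10 → 4 → E; chars PE.
Square: 18.0136/2 → 9, 8.1431/1 → 8; chars 98.
Subsquare: 0.0136/0.0833333 → 0 → a, 0.1431/0.0416667 → 3 → d; chars ad.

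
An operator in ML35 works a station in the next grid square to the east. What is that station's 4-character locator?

Longitude square 3; +1 → 4.
The latitude characters are unchanged.

ML45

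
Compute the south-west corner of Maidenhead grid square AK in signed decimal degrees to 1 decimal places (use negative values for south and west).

Field A=0, K=10: +0·20° lon, +10·10° lat → SW at lon -180°, lat 10°.
latitude 10.0, longitude -180.0.

10.0, -180.0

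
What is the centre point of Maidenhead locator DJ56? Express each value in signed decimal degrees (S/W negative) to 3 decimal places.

6.500, -109.000

Field D=3, J=9: +3·20° lon, +9·10° lat → SW at lon -120°, lat 0°.
Square 5, 6: +5·2° lon, +6·1° lat → SW at lon -110°, lat 6°.
Cell spans 2° lon × 1° lat. Centre is SW corner plus half of each.
latitude 6.500, longitude -109.000.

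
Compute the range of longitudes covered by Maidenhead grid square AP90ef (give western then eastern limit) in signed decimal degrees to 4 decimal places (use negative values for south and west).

-161.6667, -161.5833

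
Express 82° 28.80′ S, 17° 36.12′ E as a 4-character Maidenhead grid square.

JA87

Shift to the Maidenhead origin (180°W, 90°S): lon 197.60, lat 7.52.
Field (20°×10°, letters A–R): lon ⌊197.60/20⌋ = 9 → J; lat ⌊7.52/10⌋ = 0 → A.
Square (2°×1°, digits 0–9): lon ⌊17.60/2⌋ = 8; lat ⌊7.52/1⌋ = 7.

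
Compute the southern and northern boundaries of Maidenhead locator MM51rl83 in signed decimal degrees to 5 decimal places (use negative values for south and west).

Field M=12, M=12: +12·20° lon, +12·10° lat → SW at lon 60°, lat 30°.
Square 5, 1: +5·2° lon, +1·1° lat → SW at lon 70°, lat 31°.
Subsquare r=17, l=11: +17·0.0833333° lon, +11·0.0416667° lat → SW at lon 71.4167°, lat 31.4583°.
Extended square 8, 3: +8·0.00833333° lon, +3·0.00416667° lat → SW at lon 71.4833°, lat 31.4708°.
Cell spans 0.00833333° lon × 0.00416667° lat.
south 31.47083, north 31.47500.

31.47083, 31.47500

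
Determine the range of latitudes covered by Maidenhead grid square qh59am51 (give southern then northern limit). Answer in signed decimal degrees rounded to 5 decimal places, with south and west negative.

Field Q=16, H=7: +16·20° lon, +7·10° lat → SW at lon 140°, lat -20°.
Square 5, 9: +5·2° lon, +9·1° lat → SW at lon 150°, lat -11°.
Subsquare a=0, m=12: +0·0.0833333° lon, +12·0.0416667° lat → SW at lon 150°, lat -10.5°.
Extended square 5, 1: +5·0.00833333° lon, +1·0.00416667° lat → SW at lon 150.042°, lat -10.4958°.
Cell spans 0.00833333° lon × 0.00416667° lat.
south -10.49583, north -10.49167.

-10.49583, -10.49167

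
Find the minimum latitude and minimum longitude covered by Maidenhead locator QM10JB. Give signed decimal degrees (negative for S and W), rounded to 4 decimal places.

30.0417, 142.7500

Field Q=16, M=12: +16·20° lon, +12·10° lat → SW at lon 140°, lat 30°.
Square 1, 0: +1·2° lon, +0·1° lat → SW at lon 142°, lat 30°.
Subsquare j=9, b=1: +9·0.0833333° lon, +1·0.0416667° lat → SW at lon 142.75°, lat 30.0417°.
latitude 30.0417, longitude 142.7500.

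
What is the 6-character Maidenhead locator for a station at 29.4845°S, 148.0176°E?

QG40am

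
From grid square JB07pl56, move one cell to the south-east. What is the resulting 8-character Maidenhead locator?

Longitude extended square 5; +1 → 6.
Latitude extended square 6; −1 → 5.

JB07pl65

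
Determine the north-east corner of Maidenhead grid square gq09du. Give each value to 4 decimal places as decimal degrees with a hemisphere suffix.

79.8750° N, 59.6667° W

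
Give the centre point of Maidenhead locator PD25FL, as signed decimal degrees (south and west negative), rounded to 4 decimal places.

-54.5208, 124.4583

Field P=15, D=3: +15·20° lon, +3·10° lat → SW at lon 120°, lat -60°.
Square 2, 5: +2·2° lon, +5·1° lat → SW at lon 124°, lat -55°.
Subsquare f=5, l=11: +5·0.0833333° lon, +11·0.0416667° lat → SW at lon 124.417°, lat -54.5417°.
Cell spans 0.0833333° lon × 0.0416667° lat. Centre is SW corner plus half of each.
latitude -54.5208, longitude 124.4583.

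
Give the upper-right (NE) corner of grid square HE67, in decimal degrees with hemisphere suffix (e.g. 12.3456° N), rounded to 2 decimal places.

42.00° S, 26.00° W

Field H=7, E=4: +7·20° lon, +4·10° lat → SW at lon -40°, lat -50°.
Square 6, 7: +6·2° lon, +7·1° lat → SW at lon -28°, lat -43°.
Cell spans 2° lon × 1° lat. NE corner is SW corner plus one full cell.
latitude 42.00° S, longitude 26.00° W.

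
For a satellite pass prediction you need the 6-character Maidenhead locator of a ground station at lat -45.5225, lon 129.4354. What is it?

PE44rl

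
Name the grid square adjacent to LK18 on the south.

Latitude square 8; −1 → 7.
The longitude characters are unchanged.

LK17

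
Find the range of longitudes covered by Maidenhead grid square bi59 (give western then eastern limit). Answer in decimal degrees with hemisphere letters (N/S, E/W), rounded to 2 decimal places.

150.00° W, 148.00° W

Field B=1, I=8: +1·20° lon, +8·10° lat → SW at lon -160°, lat -10°.
Square 5, 9: +5·2° lon, +9·1° lat → SW at lon -150°, lat -1°.
Cell spans 2° lon × 1° lat.
west 150.00° W, east 148.00° W.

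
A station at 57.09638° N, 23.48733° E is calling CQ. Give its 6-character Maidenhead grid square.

KO17rc

Offset from 180°W / 90°S: lon 203.4873°, lat 147.0964°.
Field: 203.4873/20 → 10 → K, 147.0964/10 → 14 → O; chars KO.
Square: 3.4873/2 → 1, 7.0964/1 → 7; chars 17.
Subsquare: 1.4873/0.0833333 → 17 → r, 0.0964/0.0416667 → 2 → c; chars rc.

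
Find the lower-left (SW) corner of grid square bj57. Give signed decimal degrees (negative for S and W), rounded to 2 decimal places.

Field B=1, J=9: +1·20° lon, +9·10° lat → SW at lon -160°, lat 0°.
Square 5, 7: +5·2° lon, +7·1° lat → SW at lon -150°, lat 7°.
latitude 7.00, longitude -150.00.

7.00, -150.00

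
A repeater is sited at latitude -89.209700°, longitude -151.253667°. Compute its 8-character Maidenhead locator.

Shift to the Maidenhead origin (180°W, 90°S): lon 28.74633, lat 0.79030.
Field: 28.74633/20 → 1 → B, 0.79030/10 → 0 → A; chars BA.
Square: 8.74633/2 → 4, 0.79030/1 → 0; chars 40.
Subsquare: 0.74633/0.0833333 → 8 → i, 0.79030/0.0416667 → 18 → s; chars is.
Extended square: 0.07967/0.00833333 → 9, 0.04030/0.00416667 → 9; chars 99.

BA40is99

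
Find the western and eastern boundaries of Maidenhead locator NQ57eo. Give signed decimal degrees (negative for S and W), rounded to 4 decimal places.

90.3333, 90.4167

Field N=13, Q=16: +13·20° lon, +16·10° lat → SW at lon 80°, lat 70°.
Square 5, 7: +5·2° lon, +7·1° lat → SW at lon 90°, lat 77°.
Subsquare e=4, o=14: +4·0.0833333° lon, +14·0.0416667° lat → SW at lon 90.3333°, lat 77.5833°.
Cell spans 0.0833333° lon × 0.0416667° lat.
west 90.3333, east 90.4167.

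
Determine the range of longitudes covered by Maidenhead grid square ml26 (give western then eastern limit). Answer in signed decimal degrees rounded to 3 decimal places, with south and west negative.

64.000, 66.000

Field M=12, L=11: +12·20° lon, +11·10° lat → SW at lon 60°, lat 20°.
Square 2, 6: +2·2° lon, +6·1° lat → SW at lon 64°, lat 26°.
Cell spans 2° lon × 1° lat.
west 64.000, east 66.000.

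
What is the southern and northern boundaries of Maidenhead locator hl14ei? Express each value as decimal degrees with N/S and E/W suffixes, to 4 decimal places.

24.3333° N, 24.3750° N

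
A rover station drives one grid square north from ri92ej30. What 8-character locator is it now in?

RI92ej31

Latitude extended square 0; +1 → 1.
The longitude characters are unchanged.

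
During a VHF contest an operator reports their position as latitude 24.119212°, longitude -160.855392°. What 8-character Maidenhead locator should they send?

Add 180° to longitude and 90° to latitude: 19.14461, 114.11921.
Field (20°×10°, letters A–R): 19.14461/20 → 0 → A, 114.11921/10 → 11 → L; chars AL.
Square (2°×1°, digits 0–9): 19.14461/2 → 9, 4.11921/1 → 4; chars 94.
Subsquare (5′×2.5′, letters a–x): 1.14461/0.0833333 → 13 → n, 0.11921/0.0416667 → 2 → c; chars nc.
Extended square (30″×15″, digits 0–9): 0.06127/0.00833333 → 7, 0.03588/0.00416667 → 8; chars 78.

AL94nc78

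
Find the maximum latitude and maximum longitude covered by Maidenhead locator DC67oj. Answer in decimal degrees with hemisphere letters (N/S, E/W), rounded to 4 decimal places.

62.5833° S, 106.7500° W

Field D=3, C=2: +3·20° lon, +2·10° lat → SW at lon -120°, lat -70°.
Square 6, 7: +6·2° lon, +7·1° lat → SW at lon -108°, lat -63°.
Subsquare o=14, j=9: +14·0.0833333° lon, +9·0.0416667° lat → SW at lon -106.833°, lat -62.625°.
Cell spans 0.0833333° lon × 0.0416667° lat. NE corner is SW corner plus one full cell.
latitude 62.5833° S, longitude 106.7500° W.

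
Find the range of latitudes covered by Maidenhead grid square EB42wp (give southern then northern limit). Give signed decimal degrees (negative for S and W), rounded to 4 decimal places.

-77.3750, -77.3333

Field E=4, B=1: +4·20° lon, +1·10° lat → SW at lon -100°, lat -80°.
Square 4, 2: +4·2° lon, +2·1° lat → SW at lon -92°, lat -78°.
Subsquare w=22, p=15: +22·0.0833333° lon, +15·0.0416667° lat → SW at lon -90.1667°, lat -77.375°.
Cell spans 0.0833333° lon × 0.0416667° lat.
south -77.3750, north -77.3333.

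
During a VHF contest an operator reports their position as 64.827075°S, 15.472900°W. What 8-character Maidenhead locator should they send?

IC25ge31

Shift to the Maidenhead origin (180°W, 90°S): lon 164.52710, lat 25.17293.
Field: lon ⌊164.52710/20⌋ = 8 → I; lat ⌊25.17293/10⌋ = 2 → C.
Square: lon ⌊4.52710/2⌋ = 2; lat ⌊5.17293/1⌋ = 5.
Subsquare: lon ⌊0.52710/0.0833333⌋ = 6 → g; lat ⌊0.17293/0.0416667⌋ = 4 → e.
Extended square: lon ⌊0.02710/0.00833333⌋ = 3; lat ⌊0.00626/0.00416667⌋ = 1.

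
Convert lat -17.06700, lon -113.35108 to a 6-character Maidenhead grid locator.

DH32hw

Shift to the Maidenhead origin (180°W, 90°S): lon 66.6489, lat 72.9330.
Field (20°×10°, letters A–R): lon ⌊66.6489/20⌋ = 3 → D; lat ⌊72.9330/10⌋ = 7 → H.
Square (2°×1°, digits 0–9): lon ⌊6.6489/2⌋ = 3; lat ⌊2.9330/1⌋ = 2.
Subsquare (5′×2.5′, letters a–x): lon ⌊0.6489/0.0833333⌋ = 7 → h; lat ⌊0.9330/0.0416667⌋ = 22 → w.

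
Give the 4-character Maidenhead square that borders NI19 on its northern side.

NJ10

Latitude square 9; +1 → 10, wraps to 0, carry into field.
Latitude field I = 8; +1 → 9 = J.
The longitude characters are unchanged.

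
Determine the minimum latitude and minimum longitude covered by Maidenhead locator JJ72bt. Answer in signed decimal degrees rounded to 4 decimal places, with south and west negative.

2.7917, 14.0833

Field J=9, J=9: +9·20° lon, +9·10° lat → SW at lon 0°, lat 0°.
Square 7, 2: +7·2° lon, +2·1° lat → SW at lon 14°, lat 2°.
Subsquare b=1, t=19: +1·0.0833333° lon, +19·0.0416667° lat → SW at lon 14.0833°, lat 2.79167°.
latitude 2.7917, longitude 14.0833.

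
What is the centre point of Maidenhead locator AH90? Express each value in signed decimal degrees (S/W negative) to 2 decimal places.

-19.50, -161.00

Field A=0, H=7: +0·20° lon, +7·10° lat → SW at lon -180°, lat -20°.
Square 9, 0: +9·2° lon, +0·1° lat → SW at lon -162°, lat -20°.
Cell spans 2° lon × 1° lat. Centre is SW corner plus half of each.
latitude -19.50, longitude -161.00.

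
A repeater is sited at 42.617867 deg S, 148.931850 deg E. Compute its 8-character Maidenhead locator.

QE47lj11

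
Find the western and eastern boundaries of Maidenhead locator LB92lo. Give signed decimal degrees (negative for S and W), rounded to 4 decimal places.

Field L=11, B=1: +11·20° lon, +1·10° lat → SW at lon 40°, lat -80°.
Square 9, 2: +9·2° lon, +2·1° lat → SW at lon 58°, lat -78°.
Subsquare l=11, o=14: +11·0.0833333° lon, +14·0.0416667° lat → SW at lon 58.9167°, lat -77.4167°.
Cell spans 0.0833333° lon × 0.0416667° lat.
west 58.9167, east 59.0000.

58.9167, 59.0000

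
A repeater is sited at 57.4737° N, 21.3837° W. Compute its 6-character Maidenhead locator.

Add 180° to longitude and 90° to latitude: 158.6163, 147.4737.
Field: 158.6163/20 → 7 → H, 147.4737/10 → 14 → O; chars HO.
Square: 18.6163/2 → 9, 7.4737/1 → 7; chars 97.
Subsquare: 0.6163/0.0833333 → 7 → h, 0.4737/0.0416667 → 11 → l; chars hl.

HO97hl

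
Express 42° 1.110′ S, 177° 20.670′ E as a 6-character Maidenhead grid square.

RE87qx

Add 180° to longitude and 90° to latitude: 357.3445, 47.9815.
Field: 357.3445/20 → 17 → R, 47.9815/10 → 4 → E; chars RE.
Square: 17.3445/2 → 8, 7.9815/1 → 7; chars 87.
Subsquare: 1.3445/0.0833333 → 16 → q, 0.9815/0.0416667 → 23 → x; chars qx.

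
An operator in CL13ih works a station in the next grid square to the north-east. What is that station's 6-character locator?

CL13ji

Longitude subsquare i = 8; +1 → 9 = j.
Latitude subsquare h = 7; +1 → 8 = i.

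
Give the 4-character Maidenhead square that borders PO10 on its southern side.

PN19

Latitude square 0; −1 → -1, wraps to 9, carry into field.
Latitude field O = 14; −1 → 13 = N.
The longitude characters are unchanged.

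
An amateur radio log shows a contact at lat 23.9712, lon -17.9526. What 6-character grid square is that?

IL13ax

Offset from 180°W / 90°S: lon 162.0474°, lat 113.9712°.
Field: 162.0474/20 → 8 → I, 113.9712/10 → 11 → L; chars IL.
Square: 2.0474/2 → 1, 3.9712/1 → 3; chars 13.
Subsquare: 0.0474/0.0833333 → 0 → a, 0.9712/0.0416667 → 23 → x; chars ax.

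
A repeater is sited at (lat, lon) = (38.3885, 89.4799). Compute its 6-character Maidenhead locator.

NM48rj

Offset from 180°W / 90°S: lon 269.4799°, lat 128.3885°.
Field: lon ⌊269.4799/20⌋ = 13 → N; lat ⌊128.3885/10⌋ = 12 → M.
Square: lon ⌊9.4799/2⌋ = 4; lat ⌊8.3885/1⌋ = 8.
Subsquare: lon ⌊1.4799/0.0833333⌋ = 17 → r; lat ⌊0.3885/0.0416667⌋ = 9 → j.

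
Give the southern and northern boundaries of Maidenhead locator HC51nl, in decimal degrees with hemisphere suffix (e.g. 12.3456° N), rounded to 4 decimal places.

Field H=7, C=2: +7·20° lon, +2·10° lat → SW at lon -40°, lat -70°.
Square 5, 1: +5·2° lon, +1·1° lat → SW at lon -30°, lat -69°.
Subsquare n=13, l=11: +13·0.0833333° lon, +11·0.0416667° lat → SW at lon -28.9167°, lat -68.5417°.
Cell spans 0.0833333° lon × 0.0416667° lat.
south 68.5417° S, north 68.5000° S.

68.5417° S, 68.5000° S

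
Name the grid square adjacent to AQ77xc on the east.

AQ87ac

Longitude subsquare x = 23; +1 → 24, wraps to 0 = a, carry into square.
Longitude square 7; +1 → 8.
The latitude characters are unchanged.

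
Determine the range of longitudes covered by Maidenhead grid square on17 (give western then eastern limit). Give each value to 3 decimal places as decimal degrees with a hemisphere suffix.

102.000° E, 104.000° E

Field O=14, N=13: +14·20° lon, +13·10° lat → SW at lon 100°, lat 40°.
Square 1, 7: +1·2° lon, +7·1° lat → SW at lon 102°, lat 47°.
Cell spans 2° lon × 1° lat.
west 102.000° E, east 104.000° E.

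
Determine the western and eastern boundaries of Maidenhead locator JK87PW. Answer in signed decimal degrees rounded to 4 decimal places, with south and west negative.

Field J=9, K=10: +9·20° lon, +10·10° lat → SW at lon 0°, lat 10°.
Square 8, 7: +8·2° lon, +7·1° lat → SW at lon 16°, lat 17°.
Subsquare p=15, w=22: +15·0.0833333° lon, +22·0.0416667° lat → SW at lon 17.25°, lat 17.9167°.
Cell spans 0.0833333° lon × 0.0416667° lat.
west 17.2500, east 17.3333.

17.2500, 17.3333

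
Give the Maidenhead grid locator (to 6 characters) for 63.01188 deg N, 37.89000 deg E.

Add 180° to longitude and 90° to latitude: 217.8900, 153.0119.
Field: 217.8900/20 → 10 → K, 153.0119/10 → 15 → P; chars KP.
Square: 17.8900/2 → 8, 3.0119/1 → 3; chars 83.
Subsquare: 1.8900/0.0833333 → 22 → w, 0.0119/0.0416667 → 0 → a; chars wa.

KP83wa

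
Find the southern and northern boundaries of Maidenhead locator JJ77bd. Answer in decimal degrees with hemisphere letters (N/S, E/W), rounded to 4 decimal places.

Field J=9, J=9: +9·20° lon, +9·10° lat → SW at lon 0°, lat 0°.
Square 7, 7: +7·2° lon, +7·1° lat → SW at lon 14°, lat 7°.
Subsquare b=1, d=3: +1·0.0833333° lon, +3·0.0416667° lat → SW at lon 14.0833°, lat 7.125°.
Cell spans 0.0833333° lon × 0.0416667° lat.
south 7.1250° N, north 7.1667° N.

7.1250° N, 7.1667° N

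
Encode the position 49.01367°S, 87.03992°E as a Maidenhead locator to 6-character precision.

Offset from 180°W / 90°S: lon 267.0399°, lat 40.9863°.
Field: lon ⌊267.0399/20⌋ = 13 → N; lat ⌊40.9863/10⌋ = 4 → E.
Square: lon ⌊7.0399/2⌋ = 3; lat ⌊0.9863/1⌋ = 0.
Subsquare: lon ⌊1.0399/0.0833333⌋ = 12 → m; lat ⌊0.9863/0.0416667⌋ = 23 → x.

NE30mx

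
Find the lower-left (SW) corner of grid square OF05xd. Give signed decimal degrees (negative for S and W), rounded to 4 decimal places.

Field O=14, F=5: +14·20° lon, +5·10° lat → SW at lon 100°, lat -40°.
Square 0, 5: +0·2° lon, +5·1° lat → SW at lon 100°, lat -35°.
Subsquare x=23, d=3: +23·0.0833333° lon, +3·0.0416667° lat → SW at lon 101.917°, lat -34.875°.
latitude -34.8750, longitude 101.9167.

-34.8750, 101.9167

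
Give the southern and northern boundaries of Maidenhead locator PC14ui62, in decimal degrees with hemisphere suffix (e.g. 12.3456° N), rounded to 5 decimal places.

65.65833° S, 65.65417° S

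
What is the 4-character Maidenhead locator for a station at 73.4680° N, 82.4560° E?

Offset from 180°W / 90°S: lon 262.46°, lat 163.47°.
Field: lon ⌊262.46/20⌋ = 13 → N; lat ⌊163.47/10⌋ = 16 → Q.
Square: lon ⌊2.46/2⌋ = 1; lat ⌊3.47/1⌋ = 3.

NQ13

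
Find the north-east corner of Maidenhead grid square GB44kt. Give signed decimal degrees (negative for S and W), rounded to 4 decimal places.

-75.1667, -51.0833

Field G=6, B=1: +6·20° lon, +1·10° lat → SW at lon -60°, lat -80°.
Square 4, 4: +4·2° lon, +4·1° lat → SW at lon -52°, lat -76°.
Subsquare k=10, t=19: +10·0.0833333° lon, +19·0.0416667° lat → SW at lon -51.1667°, lat -75.2083°.
Cell spans 0.0833333° lon × 0.0416667° lat. NE corner is SW corner plus one full cell.
latitude -75.1667, longitude -51.0833.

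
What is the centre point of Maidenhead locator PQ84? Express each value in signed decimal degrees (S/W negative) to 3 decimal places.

Field P=15, Q=16: +15·20° lon, +16·10° lat → SW at lon 120°, lat 70°.
Square 8, 4: +8·2° lon, +4·1° lat → SW at lon 136°, lat 74°.
Cell spans 2° lon × 1° lat. Centre is SW corner plus half of each.
latitude 74.500, longitude 137.000.

74.500, 137.000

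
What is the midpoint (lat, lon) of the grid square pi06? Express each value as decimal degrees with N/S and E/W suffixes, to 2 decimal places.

Field P=15, I=8: +15·20° lon, +8·10° lat → SW at lon 120°, lat -10°.
Square 0, 6: +0·2° lon, +6·1° lat → SW at lon 120°, lat -4°.
Cell spans 2° lon × 1° lat. Centre is SW corner plus half of each.
latitude 3.50° S, longitude 121.00° E.

3.50° S, 121.00° E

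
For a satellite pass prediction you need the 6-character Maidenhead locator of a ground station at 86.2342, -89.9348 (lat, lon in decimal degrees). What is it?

ER56af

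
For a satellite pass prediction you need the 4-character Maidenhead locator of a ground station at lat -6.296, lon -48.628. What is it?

GI53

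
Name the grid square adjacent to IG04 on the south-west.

HG93

Longitude square 0; −1 → -1, wraps to 9, carry into field.
Longitude field I = 8; −1 → 7 = H.
Latitude square 4; −1 → 3.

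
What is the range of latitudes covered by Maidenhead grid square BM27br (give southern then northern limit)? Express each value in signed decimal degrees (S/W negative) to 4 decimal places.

Field B=1, M=12: +1·20° lon, +12·10° lat → SW at lon -160°, lat 30°.
Square 2, 7: +2·2° lon, +7·1° lat → SW at lon -156°, lat 37°.
Subsquare b=1, r=17: +1·0.0833333° lon, +17·0.0416667° lat → SW at lon -155.917°, lat 37.7083°.
Cell spans 0.0833333° lon × 0.0416667° lat.
south 37.7083, north 37.7500.

37.7083, 37.7500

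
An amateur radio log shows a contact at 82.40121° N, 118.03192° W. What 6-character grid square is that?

DR02xj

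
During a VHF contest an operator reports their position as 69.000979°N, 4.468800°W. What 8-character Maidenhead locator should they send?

Shift to the Maidenhead origin (180°W, 90°S): lon 175.53120, lat 159.00098.
Field: 175.53120/20 → 8 → I, 159.00098/10 → 15 → P; chars IP.
Square: 15.53120/2 → 7, 9.00098/1 → 9; chars 79.
Subsquare: 1.53120/0.0833333 → 18 → s, 0.00098/0.0416667 → 0 → a; chars sa.
Extended square: 0.03120/0.00833333 → 3, 0.00098/0.00416667 → 0; chars 30.

IP79sa30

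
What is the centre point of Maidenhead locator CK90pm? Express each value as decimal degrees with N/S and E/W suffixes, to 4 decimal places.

Field C=2, K=10: +2·20° lon, +10·10° lat → SW at lon -140°, lat 10°.
Square 9, 0: +9·2° lon, +0·1° lat → SW at lon -122°, lat 10°.
Subsquare p=15, m=12: +15·0.0833333° lon, +12·0.0416667° lat → SW at lon -120.75°, lat 10.5°.
Cell spans 0.0833333° lon × 0.0416667° lat. Centre is SW corner plus half of each.
latitude 10.5208° N, longitude 120.7083° W.

10.5208° N, 120.7083° W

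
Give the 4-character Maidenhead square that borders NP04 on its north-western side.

MP95

Longitude square 0; −1 → -1, wraps to 9, carry into field.
Longitude field N = 13; −1 → 12 = M.
Latitude square 4; +1 → 5.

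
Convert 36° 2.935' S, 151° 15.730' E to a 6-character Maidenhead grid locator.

QF53pw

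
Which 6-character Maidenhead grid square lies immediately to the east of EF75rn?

Longitude subsquare r = 17; +1 → 18 = s.
The latitude characters are unchanged.

EF75sn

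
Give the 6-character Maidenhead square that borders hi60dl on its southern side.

HI60dk

Latitude subsquare l = 11; −1 → 10 = k.
The longitude characters are unchanged.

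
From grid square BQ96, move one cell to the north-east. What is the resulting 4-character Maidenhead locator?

Longitude square 9; +1 → 10, wraps to 0, carry into field.
Longitude field B = 1; +1 → 2 = C.
Latitude square 6; +1 → 7.

CQ07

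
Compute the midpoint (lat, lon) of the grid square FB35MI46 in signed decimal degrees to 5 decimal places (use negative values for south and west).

-74.63958, -72.96250

Field F=5, B=1: +5·20° lon, +1·10° lat → SW at lon -80°, lat -80°.
Square 3, 5: +3·2° lon, +5·1° lat → SW at lon -74°, lat -75°.
Subsquare m=12, i=8: +12·0.0833333° lon, +8·0.0416667° lat → SW at lon -73°, lat -74.6667°.
Extended square 4, 6: +4·0.00833333° lon, +6·0.00416667° lat → SW at lon -72.9667°, lat -74.6417°.
Cell spans 0.00833333° lon × 0.00416667° lat. Centre is SW corner plus half of each.
latitude -74.63958, longitude -72.96250.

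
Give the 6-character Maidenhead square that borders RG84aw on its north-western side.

RG74xx

Longitude subsquare a = 0; −1 → -1, wraps to 23 = x, carry into square.
Longitude square 8; −1 → 7.
Latitude subsquare w = 22; +1 → 23 = x.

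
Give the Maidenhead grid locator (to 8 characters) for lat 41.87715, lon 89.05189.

Add 180° to longitude and 90° to latitude: 269.05189, 131.87715.
Field: lon ⌊269.05189/20⌋ = 13 → N; lat ⌊131.87715/10⌋ = 13 → N.
Square: lon ⌊9.05189/2⌋ = 4; lat ⌊1.87715/1⌋ = 1.
Subsquare: lon ⌊1.05189/0.0833333⌋ = 12 → m; lat ⌊0.87715/0.0416667⌋ = 21 → v.
Extended square: lon ⌊0.05189/0.00833333⌋ = 6; lat ⌊0.00215/0.00416667⌋ = 0.

NN41mv60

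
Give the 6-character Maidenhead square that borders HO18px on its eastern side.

Longitude subsquare p = 15; +1 → 16 = q.
The latitude characters are unchanged.

HO18qx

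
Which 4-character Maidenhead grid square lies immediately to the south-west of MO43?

MO32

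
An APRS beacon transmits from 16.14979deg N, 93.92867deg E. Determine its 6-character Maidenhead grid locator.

NK66xd

Shift to the Maidenhead origin (180°W, 90°S): lon 273.9287, lat 106.1498.
Field: 273.9287/20 → 13 → N, 106.1498/10 → 10 → K; chars NK.
Square: 13.9287/2 → 6, 6.1498/1 → 6; chars 66.
Subsquare: 1.9287/0.0833333 → 23 → x, 0.1498/0.0416667 → 3 → d; chars xd.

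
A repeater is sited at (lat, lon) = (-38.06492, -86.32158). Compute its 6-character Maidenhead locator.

EF61uw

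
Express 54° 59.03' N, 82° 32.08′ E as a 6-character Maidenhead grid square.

Add 180° to longitude and 90° to latitude: 262.5347, 144.9838.
Field: 262.5347/20 → 13 → N, 144.9838/10 → 14 → O; chars NO.
Square: 2.5347/2 → 1, 4.9838/1 → 4; chars 14.
Subsquare: 0.5347/0.0833333 → 6 → g, 0.9838/0.0416667 → 23 → x; chars gx.

NO14gx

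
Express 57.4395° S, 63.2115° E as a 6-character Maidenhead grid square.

MD12on

Shift to the Maidenhead origin (180°W, 90°S): lon 243.2115, lat 32.5605.
Field: lon ⌊243.2115/20⌋ = 12 → M; lat ⌊32.5605/10⌋ = 3 → D.
Square: lon ⌊3.2115/2⌋ = 1; lat ⌊2.5605/1⌋ = 2.
Subsquare: lon ⌊1.2115/0.0833333⌋ = 14 → o; lat ⌊0.5605/0.0416667⌋ = 13 → n.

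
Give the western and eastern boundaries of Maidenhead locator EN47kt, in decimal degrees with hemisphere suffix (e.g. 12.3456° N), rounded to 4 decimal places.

91.1667° W, 91.0833° W

Field E=4, N=13: +4·20° lon, +13·10° lat → SW at lon -100°, lat 40°.
Square 4, 7: +4·2° lon, +7·1° lat → SW at lon -92°, lat 47°.
Subsquare k=10, t=19: +10·0.0833333° lon, +19·0.0416667° lat → SW at lon -91.1667°, lat 47.7917°.
Cell spans 0.0833333° lon × 0.0416667° lat.
west 91.1667° W, east 91.0833° W.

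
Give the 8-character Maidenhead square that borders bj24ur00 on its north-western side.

Longitude extended square 0; −1 → -1, wraps to 9, carry into subsquare.
Longitude subsquare u = 20; −1 → 19 = t.
Latitude extended square 0; +1 → 1.

BJ24tr91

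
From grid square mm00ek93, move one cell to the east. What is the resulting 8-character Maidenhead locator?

MM00fk03

Longitude extended square 9; +1 → 10, wraps to 0, carry into subsquare.
Longitude subsquare e = 4; +1 → 5 = f.
The latitude characters are unchanged.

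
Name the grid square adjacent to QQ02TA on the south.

QQ01tx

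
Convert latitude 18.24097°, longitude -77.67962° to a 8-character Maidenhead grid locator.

FK18df87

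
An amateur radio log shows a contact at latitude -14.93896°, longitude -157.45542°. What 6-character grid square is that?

Shift to the Maidenhead origin (180°W, 90°S): lon 22.5446, lat 75.0610.
Field: 22.5446/20 → 1 → B, 75.0610/10 → 7 → H; chars BH.
Square: 2.5446/2 → 1, 5.0610/1 → 5; chars 15.
Subsquare: 0.5446/0.0833333 → 6 → g, 0.0610/0.0416667 → 1 → b; chars gb.

BH15gb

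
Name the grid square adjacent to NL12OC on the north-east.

Longitude subsquare o = 14; +1 → 15 = p.
Latitude subsquare c = 2; +1 → 3 = d.

NL12pd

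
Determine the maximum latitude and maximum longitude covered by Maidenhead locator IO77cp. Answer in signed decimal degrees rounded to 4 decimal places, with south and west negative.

Field I=8, O=14: +8·20° lon, +14·10° lat → SW at lon -20°, lat 50°.
Square 7, 7: +7·2° lon, +7·1° lat → SW at lon -6°, lat 57°.
Subsquare c=2, p=15: +2·0.0833333° lon, +15·0.0416667° lat → SW at lon -5.83333°, lat 57.625°.
Cell spans 0.0833333° lon × 0.0416667° lat. NE corner is SW corner plus one full cell.
latitude 57.6667, longitude -5.7500.

57.6667, -5.7500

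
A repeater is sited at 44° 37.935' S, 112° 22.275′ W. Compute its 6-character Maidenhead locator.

DE35ti

Offset from 180°W / 90°S: lon 67.6287°, lat 45.3678°.
Field: lon ⌊67.6287/20⌋ = 3 → D; lat ⌊45.3678/10⌋ = 4 → E.
Square: lon ⌊7.6287/2⌋ = 3; lat ⌊5.3678/1⌋ = 5.
Subsquare: lon ⌊1.6287/0.0833333⌋ = 19 → t; lat ⌊0.3678/0.0416667⌋ = 8 → i.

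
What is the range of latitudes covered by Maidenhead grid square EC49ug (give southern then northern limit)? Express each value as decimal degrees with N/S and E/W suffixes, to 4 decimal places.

Field E=4, C=2: +4·20° lon, +2·10° lat → SW at lon -100°, lat -70°.
Square 4, 9: +4·2° lon, +9·1° lat → SW at lon -92°, lat -61°.
Subsquare u=20, g=6: +20·0.0833333° lon, +6·0.0416667° lat → SW at lon -90.3333°, lat -60.75°.
Cell spans 0.0833333° lon × 0.0416667° lat.
south 60.7500° S, north 60.7083° S.

60.7500° S, 60.7083° S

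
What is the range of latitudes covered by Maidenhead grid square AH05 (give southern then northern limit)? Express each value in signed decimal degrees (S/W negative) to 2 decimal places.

-15.00, -14.00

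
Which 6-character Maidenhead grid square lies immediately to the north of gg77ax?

GG78aa

Latitude subsquare x = 23; +1 → 24, wraps to 0 = a, carry into square.
Latitude square 7; +1 → 8.
The longitude characters are unchanged.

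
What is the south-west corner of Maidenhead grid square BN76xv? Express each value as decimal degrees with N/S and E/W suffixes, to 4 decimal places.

Field B=1, N=13: +1·20° lon, +13·10° lat → SW at lon -160°, lat 40°.
Square 7, 6: +7·2° lon, +6·1° lat → SW at lon -146°, lat 46°.
Subsquare x=23, v=21: +23·0.0833333° lon, +21·0.0416667° lat → SW at lon -144.083°, lat 46.875°.
latitude 46.8750° N, longitude 144.0833° W.

46.8750° N, 144.0833° W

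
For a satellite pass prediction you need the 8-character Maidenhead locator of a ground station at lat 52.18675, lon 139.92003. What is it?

PO92xe04

Offset from 180°W / 90°S: lon 319.92003°, lat 142.18675°.
Field (20°×10°, letters A–R): 319.92003/20 → 15 → P, 142.18675/10 → 14 → O; chars PO.
Square (2°×1°, digits 0–9): 19.92003/2 → 9, 2.18675/1 → 2; chars 92.
Subsquare (5′×2.5′, letters a–x): 1.92003/0.0833333 → 23 → x, 0.18675/0.0416667 → 4 → e; chars xe.
Extended square (30″×15″, digits 0–9): 0.00336/0.00833333 → 0, 0.02008/0.00416667 → 4; chars 04.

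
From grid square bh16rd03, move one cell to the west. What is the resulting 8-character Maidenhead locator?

Longitude extended square 0; −1 → -1, wraps to 9, carry into subsquare.
Longitude subsquare r = 17; −1 → 16 = q.
The latitude characters are unchanged.

BH16qd93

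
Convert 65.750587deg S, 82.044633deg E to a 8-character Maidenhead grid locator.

Shift to the Maidenhead origin (180°W, 90°S): lon 262.04463, lat 24.24941.
Field: 262.04463/20 → 13 → N, 24.24941/10 → 2 → C; chars NC.
Square: 2.04463/2 → 1, 4.24941/1 → 4; chars 14.
Subsquare: 0.04463/0.0833333 → 0 → a, 0.24941/0.0416667 → 5 → f; chars af.
Extended square: 0.04463/0.00833333 → 5, 0.04108/0.00416667 → 9; chars 59.

NC14af59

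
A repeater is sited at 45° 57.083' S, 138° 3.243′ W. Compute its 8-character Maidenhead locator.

Offset from 180°W / 90°S: lon 41.94595°, lat 44.04862°.
Field: 41.94595/20 → 2 → C, 44.04862/10 → 4 → E; chars CE.
Square: 1.94595/2 → 0, 4.04862/1 → 4; chars 04.
Subsquare: 1.94595/0.0833333 → 23 → x, 0.04862/0.0416667 → 1 → b; chars xb.
Extended square: 0.02928/0.00833333 → 3, 0.00695/0.00416667 → 1; chars 31.

CE04xb31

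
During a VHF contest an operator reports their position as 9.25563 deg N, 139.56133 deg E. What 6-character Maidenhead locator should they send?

Shift to the Maidenhead origin (180°W, 90°S): lon 319.5613, lat 99.2556.
Field: 319.5613/20 → 15 → P, 99.2556/10 → 9 → J; chars PJ.
Square: 19.5613/2 → 9, 9.2556/1 → 9; chars 99.
Subsquare: 1.5613/0.0833333 → 18 → s, 0.2556/0.0416667 → 6 → g; chars sg.

PJ99sg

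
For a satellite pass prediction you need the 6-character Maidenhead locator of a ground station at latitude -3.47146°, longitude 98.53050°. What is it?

NI96gm

Shift to the Maidenhead origin (180°W, 90°S): lon 278.5305, lat 86.5285.
Field: lon ⌊278.5305/20⌋ = 13 → N; lat ⌊86.5285/10⌋ = 8 → I.
Square: lon ⌊18.5305/2⌋ = 9; lat ⌊6.5285/1⌋ = 6.
Subsquare: lon ⌊0.5305/0.0833333⌋ = 6 → g; lat ⌊0.5285/0.0416667⌋ = 12 → m.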